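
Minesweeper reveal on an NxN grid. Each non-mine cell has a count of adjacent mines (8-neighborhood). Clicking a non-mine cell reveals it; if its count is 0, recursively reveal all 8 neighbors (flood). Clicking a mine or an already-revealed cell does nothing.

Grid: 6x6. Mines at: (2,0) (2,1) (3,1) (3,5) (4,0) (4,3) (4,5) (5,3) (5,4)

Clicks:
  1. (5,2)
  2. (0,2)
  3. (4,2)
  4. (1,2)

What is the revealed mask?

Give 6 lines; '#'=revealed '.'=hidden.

Answer: ######
######
..####
..###.
..#...
..#...

Derivation:
Click 1 (5,2) count=2: revealed 1 new [(5,2)] -> total=1
Click 2 (0,2) count=0: revealed 19 new [(0,0) (0,1) (0,2) (0,3) (0,4) (0,5) (1,0) (1,1) (1,2) (1,3) (1,4) (1,5) (2,2) (2,3) (2,4) (2,5) (3,2) (3,3) (3,4)] -> total=20
Click 3 (4,2) count=3: revealed 1 new [(4,2)] -> total=21
Click 4 (1,2) count=1: revealed 0 new [(none)] -> total=21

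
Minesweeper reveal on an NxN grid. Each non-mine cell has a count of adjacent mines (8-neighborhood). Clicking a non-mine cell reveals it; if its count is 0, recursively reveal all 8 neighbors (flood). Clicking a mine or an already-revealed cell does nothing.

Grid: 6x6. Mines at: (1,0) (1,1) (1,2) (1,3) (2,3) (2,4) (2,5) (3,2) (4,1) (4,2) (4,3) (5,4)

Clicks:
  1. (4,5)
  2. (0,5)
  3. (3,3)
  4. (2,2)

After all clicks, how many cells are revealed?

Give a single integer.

Answer: 7

Derivation:
Click 1 (4,5) count=1: revealed 1 new [(4,5)] -> total=1
Click 2 (0,5) count=0: revealed 4 new [(0,4) (0,5) (1,4) (1,5)] -> total=5
Click 3 (3,3) count=5: revealed 1 new [(3,3)] -> total=6
Click 4 (2,2) count=5: revealed 1 new [(2,2)] -> total=7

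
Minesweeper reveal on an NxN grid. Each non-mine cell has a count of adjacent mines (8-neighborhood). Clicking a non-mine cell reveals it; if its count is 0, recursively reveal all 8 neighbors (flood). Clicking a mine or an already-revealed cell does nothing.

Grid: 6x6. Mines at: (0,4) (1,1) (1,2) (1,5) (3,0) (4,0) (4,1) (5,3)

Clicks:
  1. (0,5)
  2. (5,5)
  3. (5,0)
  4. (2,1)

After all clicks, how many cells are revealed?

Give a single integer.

Click 1 (0,5) count=2: revealed 1 new [(0,5)] -> total=1
Click 2 (5,5) count=0: revealed 14 new [(2,2) (2,3) (2,4) (2,5) (3,2) (3,3) (3,4) (3,5) (4,2) (4,3) (4,4) (4,5) (5,4) (5,5)] -> total=15
Click 3 (5,0) count=2: revealed 1 new [(5,0)] -> total=16
Click 4 (2,1) count=3: revealed 1 new [(2,1)] -> total=17

Answer: 17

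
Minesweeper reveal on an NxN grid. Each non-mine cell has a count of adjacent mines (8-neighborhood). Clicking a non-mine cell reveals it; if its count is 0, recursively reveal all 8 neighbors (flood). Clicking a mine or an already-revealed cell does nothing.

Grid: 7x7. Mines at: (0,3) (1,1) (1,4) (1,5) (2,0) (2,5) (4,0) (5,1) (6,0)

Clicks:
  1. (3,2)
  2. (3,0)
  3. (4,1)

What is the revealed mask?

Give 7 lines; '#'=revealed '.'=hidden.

Click 1 (3,2) count=0: revealed 26 new [(2,1) (2,2) (2,3) (2,4) (3,1) (3,2) (3,3) (3,4) (3,5) (3,6) (4,1) (4,2) (4,3) (4,4) (4,5) (4,6) (5,2) (5,3) (5,4) (5,5) (5,6) (6,2) (6,3) (6,4) (6,5) (6,6)] -> total=26
Click 2 (3,0) count=2: revealed 1 new [(3,0)] -> total=27
Click 3 (4,1) count=2: revealed 0 new [(none)] -> total=27

Answer: .......
.......
.####..
#######
.######
..#####
..#####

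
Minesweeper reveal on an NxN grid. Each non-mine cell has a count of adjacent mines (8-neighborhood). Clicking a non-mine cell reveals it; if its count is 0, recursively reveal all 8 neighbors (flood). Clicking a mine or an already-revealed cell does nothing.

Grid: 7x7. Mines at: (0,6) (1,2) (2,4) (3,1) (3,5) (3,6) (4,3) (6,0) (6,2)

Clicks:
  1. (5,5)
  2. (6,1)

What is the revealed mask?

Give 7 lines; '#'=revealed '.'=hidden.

Answer: .......
.......
.......
.......
....###
...####
.#.####

Derivation:
Click 1 (5,5) count=0: revealed 11 new [(4,4) (4,5) (4,6) (5,3) (5,4) (5,5) (5,6) (6,3) (6,4) (6,5) (6,6)] -> total=11
Click 2 (6,1) count=2: revealed 1 new [(6,1)] -> total=12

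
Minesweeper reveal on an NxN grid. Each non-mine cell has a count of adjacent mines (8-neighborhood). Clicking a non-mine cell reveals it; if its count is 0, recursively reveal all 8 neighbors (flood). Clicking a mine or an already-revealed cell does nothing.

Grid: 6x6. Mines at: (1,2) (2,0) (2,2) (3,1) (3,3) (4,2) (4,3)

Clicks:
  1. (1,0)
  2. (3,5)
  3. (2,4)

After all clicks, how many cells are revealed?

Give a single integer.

Click 1 (1,0) count=1: revealed 1 new [(1,0)] -> total=1
Click 2 (3,5) count=0: revealed 15 new [(0,3) (0,4) (0,5) (1,3) (1,4) (1,5) (2,3) (2,4) (2,5) (3,4) (3,5) (4,4) (4,5) (5,4) (5,5)] -> total=16
Click 3 (2,4) count=1: revealed 0 new [(none)] -> total=16

Answer: 16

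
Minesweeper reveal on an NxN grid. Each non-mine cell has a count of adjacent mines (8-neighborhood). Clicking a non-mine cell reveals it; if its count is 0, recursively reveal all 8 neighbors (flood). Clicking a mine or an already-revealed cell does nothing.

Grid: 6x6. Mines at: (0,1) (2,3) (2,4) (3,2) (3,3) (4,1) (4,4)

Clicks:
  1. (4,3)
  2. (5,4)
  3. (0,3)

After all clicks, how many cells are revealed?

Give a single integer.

Click 1 (4,3) count=3: revealed 1 new [(4,3)] -> total=1
Click 2 (5,4) count=1: revealed 1 new [(5,4)] -> total=2
Click 3 (0,3) count=0: revealed 8 new [(0,2) (0,3) (0,4) (0,5) (1,2) (1,3) (1,4) (1,5)] -> total=10

Answer: 10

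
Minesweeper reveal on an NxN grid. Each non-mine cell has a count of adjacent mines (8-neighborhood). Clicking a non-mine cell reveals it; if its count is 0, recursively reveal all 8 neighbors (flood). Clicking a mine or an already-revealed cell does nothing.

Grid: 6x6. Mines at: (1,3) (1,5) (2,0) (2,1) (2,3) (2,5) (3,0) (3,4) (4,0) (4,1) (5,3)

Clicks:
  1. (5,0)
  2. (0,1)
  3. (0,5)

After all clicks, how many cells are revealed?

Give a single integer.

Click 1 (5,0) count=2: revealed 1 new [(5,0)] -> total=1
Click 2 (0,1) count=0: revealed 6 new [(0,0) (0,1) (0,2) (1,0) (1,1) (1,2)] -> total=7
Click 3 (0,5) count=1: revealed 1 new [(0,5)] -> total=8

Answer: 8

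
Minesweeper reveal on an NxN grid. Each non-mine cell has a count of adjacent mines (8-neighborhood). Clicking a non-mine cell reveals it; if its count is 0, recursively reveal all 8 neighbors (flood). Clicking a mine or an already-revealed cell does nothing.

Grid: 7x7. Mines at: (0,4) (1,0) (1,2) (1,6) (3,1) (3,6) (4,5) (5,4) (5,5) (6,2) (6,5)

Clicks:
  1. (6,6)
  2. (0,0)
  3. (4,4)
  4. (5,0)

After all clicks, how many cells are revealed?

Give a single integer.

Click 1 (6,6) count=2: revealed 1 new [(6,6)] -> total=1
Click 2 (0,0) count=1: revealed 1 new [(0,0)] -> total=2
Click 3 (4,4) count=3: revealed 1 new [(4,4)] -> total=3
Click 4 (5,0) count=0: revealed 6 new [(4,0) (4,1) (5,0) (5,1) (6,0) (6,1)] -> total=9

Answer: 9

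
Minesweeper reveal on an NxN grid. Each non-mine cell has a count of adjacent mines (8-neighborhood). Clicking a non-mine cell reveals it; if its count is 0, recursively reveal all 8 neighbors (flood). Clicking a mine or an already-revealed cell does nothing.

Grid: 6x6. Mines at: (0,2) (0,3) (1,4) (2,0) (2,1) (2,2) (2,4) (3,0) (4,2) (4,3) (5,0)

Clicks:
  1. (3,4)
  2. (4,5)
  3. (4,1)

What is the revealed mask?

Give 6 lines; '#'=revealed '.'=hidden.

Click 1 (3,4) count=2: revealed 1 new [(3,4)] -> total=1
Click 2 (4,5) count=0: revealed 5 new [(3,5) (4,4) (4,5) (5,4) (5,5)] -> total=6
Click 3 (4,1) count=3: revealed 1 new [(4,1)] -> total=7

Answer: ......
......
......
....##
.#..##
....##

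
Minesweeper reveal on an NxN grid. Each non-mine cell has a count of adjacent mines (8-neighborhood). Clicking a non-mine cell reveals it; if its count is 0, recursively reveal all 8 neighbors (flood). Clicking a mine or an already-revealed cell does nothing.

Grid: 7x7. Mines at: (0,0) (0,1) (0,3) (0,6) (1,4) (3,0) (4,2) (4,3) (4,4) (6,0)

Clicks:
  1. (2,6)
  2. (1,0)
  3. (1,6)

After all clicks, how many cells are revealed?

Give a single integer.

Click 1 (2,6) count=0: revealed 20 new [(1,5) (1,6) (2,5) (2,6) (3,5) (3,6) (4,5) (4,6) (5,1) (5,2) (5,3) (5,4) (5,5) (5,6) (6,1) (6,2) (6,3) (6,4) (6,5) (6,6)] -> total=20
Click 2 (1,0) count=2: revealed 1 new [(1,0)] -> total=21
Click 3 (1,6) count=1: revealed 0 new [(none)] -> total=21

Answer: 21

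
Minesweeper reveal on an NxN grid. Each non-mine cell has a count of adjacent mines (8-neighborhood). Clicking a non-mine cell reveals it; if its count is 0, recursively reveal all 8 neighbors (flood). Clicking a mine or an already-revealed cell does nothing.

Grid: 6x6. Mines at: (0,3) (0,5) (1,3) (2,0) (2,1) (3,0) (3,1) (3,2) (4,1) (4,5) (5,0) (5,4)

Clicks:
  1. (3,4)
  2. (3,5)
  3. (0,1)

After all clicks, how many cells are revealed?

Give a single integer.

Answer: 8

Derivation:
Click 1 (3,4) count=1: revealed 1 new [(3,4)] -> total=1
Click 2 (3,5) count=1: revealed 1 new [(3,5)] -> total=2
Click 3 (0,1) count=0: revealed 6 new [(0,0) (0,1) (0,2) (1,0) (1,1) (1,2)] -> total=8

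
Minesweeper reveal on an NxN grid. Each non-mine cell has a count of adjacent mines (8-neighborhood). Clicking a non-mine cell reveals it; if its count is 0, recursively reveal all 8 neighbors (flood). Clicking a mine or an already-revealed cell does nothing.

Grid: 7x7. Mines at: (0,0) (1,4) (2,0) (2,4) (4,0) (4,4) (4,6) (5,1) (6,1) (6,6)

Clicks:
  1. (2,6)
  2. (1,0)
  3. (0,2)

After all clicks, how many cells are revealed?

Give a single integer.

Answer: 24

Derivation:
Click 1 (2,6) count=0: revealed 8 new [(0,5) (0,6) (1,5) (1,6) (2,5) (2,6) (3,5) (3,6)] -> total=8
Click 2 (1,0) count=2: revealed 1 new [(1,0)] -> total=9
Click 3 (0,2) count=0: revealed 15 new [(0,1) (0,2) (0,3) (1,1) (1,2) (1,3) (2,1) (2,2) (2,3) (3,1) (3,2) (3,3) (4,1) (4,2) (4,3)] -> total=24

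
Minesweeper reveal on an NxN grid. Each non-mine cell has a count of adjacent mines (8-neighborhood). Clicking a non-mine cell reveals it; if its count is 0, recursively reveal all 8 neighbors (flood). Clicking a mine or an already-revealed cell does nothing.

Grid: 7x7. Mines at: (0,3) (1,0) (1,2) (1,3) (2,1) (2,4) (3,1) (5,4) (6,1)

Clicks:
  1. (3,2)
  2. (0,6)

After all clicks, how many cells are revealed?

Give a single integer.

Answer: 17

Derivation:
Click 1 (3,2) count=2: revealed 1 new [(3,2)] -> total=1
Click 2 (0,6) count=0: revealed 16 new [(0,4) (0,5) (0,6) (1,4) (1,5) (1,6) (2,5) (2,6) (3,5) (3,6) (4,5) (4,6) (5,5) (5,6) (6,5) (6,6)] -> total=17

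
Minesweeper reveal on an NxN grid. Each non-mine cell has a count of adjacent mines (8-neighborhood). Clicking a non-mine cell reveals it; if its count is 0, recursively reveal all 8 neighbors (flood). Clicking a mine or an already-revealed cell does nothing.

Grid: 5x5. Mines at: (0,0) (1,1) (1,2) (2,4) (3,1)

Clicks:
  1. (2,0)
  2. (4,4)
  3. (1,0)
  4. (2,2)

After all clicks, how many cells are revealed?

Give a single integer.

Answer: 9

Derivation:
Click 1 (2,0) count=2: revealed 1 new [(2,0)] -> total=1
Click 2 (4,4) count=0: revealed 6 new [(3,2) (3,3) (3,4) (4,2) (4,3) (4,4)] -> total=7
Click 3 (1,0) count=2: revealed 1 new [(1,0)] -> total=8
Click 4 (2,2) count=3: revealed 1 new [(2,2)] -> total=9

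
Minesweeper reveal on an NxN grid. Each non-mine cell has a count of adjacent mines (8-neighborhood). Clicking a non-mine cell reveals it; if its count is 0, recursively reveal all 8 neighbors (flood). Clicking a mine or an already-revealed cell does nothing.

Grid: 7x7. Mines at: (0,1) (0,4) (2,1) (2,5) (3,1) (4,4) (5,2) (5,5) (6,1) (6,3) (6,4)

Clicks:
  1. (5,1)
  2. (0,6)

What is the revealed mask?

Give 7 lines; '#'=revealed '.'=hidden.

Answer: .....##
.....##
.......
.......
.......
.#.....
.......

Derivation:
Click 1 (5,1) count=2: revealed 1 new [(5,1)] -> total=1
Click 2 (0,6) count=0: revealed 4 new [(0,5) (0,6) (1,5) (1,6)] -> total=5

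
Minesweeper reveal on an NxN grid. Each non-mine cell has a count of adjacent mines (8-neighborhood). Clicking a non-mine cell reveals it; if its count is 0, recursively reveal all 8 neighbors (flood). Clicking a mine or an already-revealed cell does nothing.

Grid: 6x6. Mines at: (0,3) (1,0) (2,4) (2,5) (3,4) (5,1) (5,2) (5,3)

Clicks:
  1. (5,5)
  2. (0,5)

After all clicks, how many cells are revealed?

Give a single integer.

Answer: 8

Derivation:
Click 1 (5,5) count=0: revealed 4 new [(4,4) (4,5) (5,4) (5,5)] -> total=4
Click 2 (0,5) count=0: revealed 4 new [(0,4) (0,5) (1,4) (1,5)] -> total=8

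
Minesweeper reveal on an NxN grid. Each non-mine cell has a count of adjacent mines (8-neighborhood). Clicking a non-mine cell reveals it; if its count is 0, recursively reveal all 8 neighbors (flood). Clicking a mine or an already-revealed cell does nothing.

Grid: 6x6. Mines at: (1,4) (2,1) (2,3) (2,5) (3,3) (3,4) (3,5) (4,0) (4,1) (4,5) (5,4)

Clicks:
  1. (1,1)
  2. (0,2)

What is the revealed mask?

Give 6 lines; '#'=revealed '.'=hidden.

Answer: ####..
####..
......
......
......
......

Derivation:
Click 1 (1,1) count=1: revealed 1 new [(1,1)] -> total=1
Click 2 (0,2) count=0: revealed 7 new [(0,0) (0,1) (0,2) (0,3) (1,0) (1,2) (1,3)] -> total=8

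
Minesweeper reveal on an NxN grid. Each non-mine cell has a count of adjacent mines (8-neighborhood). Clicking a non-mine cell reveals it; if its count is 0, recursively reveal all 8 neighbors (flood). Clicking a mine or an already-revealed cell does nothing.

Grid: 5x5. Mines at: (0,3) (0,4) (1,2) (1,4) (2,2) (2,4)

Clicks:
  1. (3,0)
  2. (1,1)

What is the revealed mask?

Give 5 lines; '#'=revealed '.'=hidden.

Click 1 (3,0) count=0: revealed 16 new [(0,0) (0,1) (1,0) (1,1) (2,0) (2,1) (3,0) (3,1) (3,2) (3,3) (3,4) (4,0) (4,1) (4,2) (4,3) (4,4)] -> total=16
Click 2 (1,1) count=2: revealed 0 new [(none)] -> total=16

Answer: ##...
##...
##...
#####
#####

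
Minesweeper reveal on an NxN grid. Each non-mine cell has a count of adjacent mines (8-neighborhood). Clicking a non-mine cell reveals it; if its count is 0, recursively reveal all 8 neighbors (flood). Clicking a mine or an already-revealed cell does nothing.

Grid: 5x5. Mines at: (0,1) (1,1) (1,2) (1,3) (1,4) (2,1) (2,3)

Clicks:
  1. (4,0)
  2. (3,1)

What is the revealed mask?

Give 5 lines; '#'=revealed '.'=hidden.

Click 1 (4,0) count=0: revealed 10 new [(3,0) (3,1) (3,2) (3,3) (3,4) (4,0) (4,1) (4,2) (4,3) (4,4)] -> total=10
Click 2 (3,1) count=1: revealed 0 new [(none)] -> total=10

Answer: .....
.....
.....
#####
#####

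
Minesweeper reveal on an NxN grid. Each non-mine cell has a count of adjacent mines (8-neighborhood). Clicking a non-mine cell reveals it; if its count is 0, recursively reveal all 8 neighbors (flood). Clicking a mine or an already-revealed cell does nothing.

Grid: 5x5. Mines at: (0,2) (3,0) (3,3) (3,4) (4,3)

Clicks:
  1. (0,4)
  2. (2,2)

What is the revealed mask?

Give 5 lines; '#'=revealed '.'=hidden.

Answer: ...##
...##
..###
.....
.....

Derivation:
Click 1 (0,4) count=0: revealed 6 new [(0,3) (0,4) (1,3) (1,4) (2,3) (2,4)] -> total=6
Click 2 (2,2) count=1: revealed 1 new [(2,2)] -> total=7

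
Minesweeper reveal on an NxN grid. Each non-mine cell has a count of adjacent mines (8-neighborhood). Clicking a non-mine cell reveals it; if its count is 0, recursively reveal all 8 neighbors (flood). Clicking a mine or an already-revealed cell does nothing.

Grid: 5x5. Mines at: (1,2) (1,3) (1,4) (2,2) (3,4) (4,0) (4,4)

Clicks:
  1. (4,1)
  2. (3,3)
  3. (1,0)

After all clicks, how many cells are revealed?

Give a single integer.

Click 1 (4,1) count=1: revealed 1 new [(4,1)] -> total=1
Click 2 (3,3) count=3: revealed 1 new [(3,3)] -> total=2
Click 3 (1,0) count=0: revealed 8 new [(0,0) (0,1) (1,0) (1,1) (2,0) (2,1) (3,0) (3,1)] -> total=10

Answer: 10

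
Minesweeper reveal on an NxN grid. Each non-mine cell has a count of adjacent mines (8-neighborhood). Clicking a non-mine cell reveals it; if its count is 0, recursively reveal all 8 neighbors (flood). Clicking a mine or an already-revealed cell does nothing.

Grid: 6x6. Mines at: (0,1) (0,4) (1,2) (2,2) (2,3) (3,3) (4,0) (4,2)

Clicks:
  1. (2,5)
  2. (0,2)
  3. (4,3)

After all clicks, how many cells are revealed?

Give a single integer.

Click 1 (2,5) count=0: revealed 12 new [(1,4) (1,5) (2,4) (2,5) (3,4) (3,5) (4,3) (4,4) (4,5) (5,3) (5,4) (5,5)] -> total=12
Click 2 (0,2) count=2: revealed 1 new [(0,2)] -> total=13
Click 3 (4,3) count=2: revealed 0 new [(none)] -> total=13

Answer: 13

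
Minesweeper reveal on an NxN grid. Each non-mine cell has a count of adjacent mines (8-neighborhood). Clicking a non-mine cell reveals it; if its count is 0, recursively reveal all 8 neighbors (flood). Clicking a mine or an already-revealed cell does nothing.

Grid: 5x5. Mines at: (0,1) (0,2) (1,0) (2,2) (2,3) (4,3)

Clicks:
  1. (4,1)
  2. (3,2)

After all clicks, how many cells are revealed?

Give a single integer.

Answer: 8

Derivation:
Click 1 (4,1) count=0: revealed 8 new [(2,0) (2,1) (3,0) (3,1) (3,2) (4,0) (4,1) (4,2)] -> total=8
Click 2 (3,2) count=3: revealed 0 new [(none)] -> total=8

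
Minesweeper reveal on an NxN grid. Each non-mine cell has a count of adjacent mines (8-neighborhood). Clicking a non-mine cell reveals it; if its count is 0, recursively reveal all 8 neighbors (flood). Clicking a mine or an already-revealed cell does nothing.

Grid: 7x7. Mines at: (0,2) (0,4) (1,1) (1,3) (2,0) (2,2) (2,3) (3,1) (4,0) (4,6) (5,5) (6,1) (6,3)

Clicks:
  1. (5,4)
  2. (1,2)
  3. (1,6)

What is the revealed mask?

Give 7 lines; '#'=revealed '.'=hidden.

Click 1 (5,4) count=2: revealed 1 new [(5,4)] -> total=1
Click 2 (1,2) count=5: revealed 1 new [(1,2)] -> total=2
Click 3 (1,6) count=0: revealed 11 new [(0,5) (0,6) (1,4) (1,5) (1,6) (2,4) (2,5) (2,6) (3,4) (3,5) (3,6)] -> total=13

Answer: .....##
..#.###
....###
....###
.......
....#..
.......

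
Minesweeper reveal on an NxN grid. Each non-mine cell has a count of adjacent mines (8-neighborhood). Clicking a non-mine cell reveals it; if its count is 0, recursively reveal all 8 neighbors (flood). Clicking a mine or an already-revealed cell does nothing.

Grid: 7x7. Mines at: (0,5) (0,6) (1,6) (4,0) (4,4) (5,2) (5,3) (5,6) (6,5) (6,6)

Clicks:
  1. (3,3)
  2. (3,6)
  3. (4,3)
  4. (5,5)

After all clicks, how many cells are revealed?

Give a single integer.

Click 1 (3,3) count=1: revealed 1 new [(3,3)] -> total=1
Click 2 (3,6) count=0: revealed 6 new [(2,5) (2,6) (3,5) (3,6) (4,5) (4,6)] -> total=7
Click 3 (4,3) count=3: revealed 1 new [(4,3)] -> total=8
Click 4 (5,5) count=4: revealed 1 new [(5,5)] -> total=9

Answer: 9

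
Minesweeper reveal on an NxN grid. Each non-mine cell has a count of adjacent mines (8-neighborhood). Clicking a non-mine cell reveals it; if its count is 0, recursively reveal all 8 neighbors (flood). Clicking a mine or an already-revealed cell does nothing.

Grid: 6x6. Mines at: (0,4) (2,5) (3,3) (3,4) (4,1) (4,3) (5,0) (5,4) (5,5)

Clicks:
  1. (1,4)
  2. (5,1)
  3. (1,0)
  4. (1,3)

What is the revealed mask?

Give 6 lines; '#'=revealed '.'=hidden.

Answer: ####..
#####.
####..
###...
......
.#....

Derivation:
Click 1 (1,4) count=2: revealed 1 new [(1,4)] -> total=1
Click 2 (5,1) count=2: revealed 1 new [(5,1)] -> total=2
Click 3 (1,0) count=0: revealed 15 new [(0,0) (0,1) (0,2) (0,3) (1,0) (1,1) (1,2) (1,3) (2,0) (2,1) (2,2) (2,3) (3,0) (3,1) (3,2)] -> total=17
Click 4 (1,3) count=1: revealed 0 new [(none)] -> total=17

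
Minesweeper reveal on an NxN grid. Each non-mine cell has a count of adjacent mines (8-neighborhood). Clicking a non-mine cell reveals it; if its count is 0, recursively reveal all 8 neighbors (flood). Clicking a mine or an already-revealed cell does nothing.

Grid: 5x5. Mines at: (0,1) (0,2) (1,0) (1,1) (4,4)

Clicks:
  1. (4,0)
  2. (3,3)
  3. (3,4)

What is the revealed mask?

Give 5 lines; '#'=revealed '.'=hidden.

Answer: ...##
..###
#####
#####
####.

Derivation:
Click 1 (4,0) count=0: revealed 19 new [(0,3) (0,4) (1,2) (1,3) (1,4) (2,0) (2,1) (2,2) (2,3) (2,4) (3,0) (3,1) (3,2) (3,3) (3,4) (4,0) (4,1) (4,2) (4,3)] -> total=19
Click 2 (3,3) count=1: revealed 0 new [(none)] -> total=19
Click 3 (3,4) count=1: revealed 0 new [(none)] -> total=19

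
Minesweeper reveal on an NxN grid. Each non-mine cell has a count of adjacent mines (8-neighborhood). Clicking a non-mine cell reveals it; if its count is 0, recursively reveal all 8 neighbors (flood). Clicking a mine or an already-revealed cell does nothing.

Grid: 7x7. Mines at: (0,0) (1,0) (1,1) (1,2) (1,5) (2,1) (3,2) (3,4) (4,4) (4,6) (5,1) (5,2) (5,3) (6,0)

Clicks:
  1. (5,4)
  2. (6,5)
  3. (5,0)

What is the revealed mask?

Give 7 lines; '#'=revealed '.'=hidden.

Click 1 (5,4) count=2: revealed 1 new [(5,4)] -> total=1
Click 2 (6,5) count=0: revealed 5 new [(5,5) (5,6) (6,4) (6,5) (6,6)] -> total=6
Click 3 (5,0) count=2: revealed 1 new [(5,0)] -> total=7

Answer: .......
.......
.......
.......
.......
#...###
....###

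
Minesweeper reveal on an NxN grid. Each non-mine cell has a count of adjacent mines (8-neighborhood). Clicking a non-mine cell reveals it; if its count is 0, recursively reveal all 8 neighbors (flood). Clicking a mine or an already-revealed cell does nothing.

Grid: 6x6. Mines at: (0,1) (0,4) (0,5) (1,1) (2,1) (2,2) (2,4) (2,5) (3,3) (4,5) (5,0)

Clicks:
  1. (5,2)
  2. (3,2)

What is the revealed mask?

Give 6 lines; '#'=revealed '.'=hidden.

Click 1 (5,2) count=0: revealed 8 new [(4,1) (4,2) (4,3) (4,4) (5,1) (5,2) (5,3) (5,4)] -> total=8
Click 2 (3,2) count=3: revealed 1 new [(3,2)] -> total=9

Answer: ......
......
......
..#...
.####.
.####.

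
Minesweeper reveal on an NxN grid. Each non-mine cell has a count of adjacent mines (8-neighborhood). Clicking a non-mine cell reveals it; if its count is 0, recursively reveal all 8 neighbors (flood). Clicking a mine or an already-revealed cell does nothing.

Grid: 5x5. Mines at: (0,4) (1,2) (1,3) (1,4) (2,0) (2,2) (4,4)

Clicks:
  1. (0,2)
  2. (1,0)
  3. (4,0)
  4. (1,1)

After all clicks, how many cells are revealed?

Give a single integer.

Click 1 (0,2) count=2: revealed 1 new [(0,2)] -> total=1
Click 2 (1,0) count=1: revealed 1 new [(1,0)] -> total=2
Click 3 (4,0) count=0: revealed 8 new [(3,0) (3,1) (3,2) (3,3) (4,0) (4,1) (4,2) (4,3)] -> total=10
Click 4 (1,1) count=3: revealed 1 new [(1,1)] -> total=11

Answer: 11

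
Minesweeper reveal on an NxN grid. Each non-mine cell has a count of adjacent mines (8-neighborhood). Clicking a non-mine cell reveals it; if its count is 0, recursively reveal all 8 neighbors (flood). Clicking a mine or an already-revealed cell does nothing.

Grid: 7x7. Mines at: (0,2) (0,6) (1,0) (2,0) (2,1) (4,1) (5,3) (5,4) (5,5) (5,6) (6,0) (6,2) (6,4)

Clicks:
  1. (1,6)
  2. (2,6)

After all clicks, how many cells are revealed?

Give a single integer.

Answer: 23

Derivation:
Click 1 (1,6) count=1: revealed 1 new [(1,6)] -> total=1
Click 2 (2,6) count=0: revealed 22 new [(0,3) (0,4) (0,5) (1,2) (1,3) (1,4) (1,5) (2,2) (2,3) (2,4) (2,5) (2,6) (3,2) (3,3) (3,4) (3,5) (3,6) (4,2) (4,3) (4,4) (4,5) (4,6)] -> total=23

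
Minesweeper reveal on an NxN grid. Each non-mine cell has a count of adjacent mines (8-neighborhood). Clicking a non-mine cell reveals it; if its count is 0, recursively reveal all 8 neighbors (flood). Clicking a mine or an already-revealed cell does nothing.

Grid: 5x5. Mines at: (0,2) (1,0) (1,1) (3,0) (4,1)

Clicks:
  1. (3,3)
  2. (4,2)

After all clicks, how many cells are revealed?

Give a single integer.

Click 1 (3,3) count=0: revealed 14 new [(0,3) (0,4) (1,2) (1,3) (1,4) (2,2) (2,3) (2,4) (3,2) (3,3) (3,4) (4,2) (4,3) (4,4)] -> total=14
Click 2 (4,2) count=1: revealed 0 new [(none)] -> total=14

Answer: 14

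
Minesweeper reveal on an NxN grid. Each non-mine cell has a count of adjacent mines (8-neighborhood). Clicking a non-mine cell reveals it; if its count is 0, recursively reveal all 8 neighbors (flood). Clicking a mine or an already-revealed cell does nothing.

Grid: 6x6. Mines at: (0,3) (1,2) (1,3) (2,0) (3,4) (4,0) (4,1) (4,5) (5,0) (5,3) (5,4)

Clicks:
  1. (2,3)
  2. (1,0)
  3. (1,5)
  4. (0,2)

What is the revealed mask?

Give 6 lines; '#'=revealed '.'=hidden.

Click 1 (2,3) count=3: revealed 1 new [(2,3)] -> total=1
Click 2 (1,0) count=1: revealed 1 new [(1,0)] -> total=2
Click 3 (1,5) count=0: revealed 6 new [(0,4) (0,5) (1,4) (1,5) (2,4) (2,5)] -> total=8
Click 4 (0,2) count=3: revealed 1 new [(0,2)] -> total=9

Answer: ..#.##
#...##
...###
......
......
......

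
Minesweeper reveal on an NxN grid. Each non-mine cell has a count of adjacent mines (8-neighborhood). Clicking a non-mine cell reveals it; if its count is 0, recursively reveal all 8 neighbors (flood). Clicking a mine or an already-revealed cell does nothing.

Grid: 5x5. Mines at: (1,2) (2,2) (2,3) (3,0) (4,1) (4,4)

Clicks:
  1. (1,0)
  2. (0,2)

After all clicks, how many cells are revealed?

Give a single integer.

Click 1 (1,0) count=0: revealed 6 new [(0,0) (0,1) (1,0) (1,1) (2,0) (2,1)] -> total=6
Click 2 (0,2) count=1: revealed 1 new [(0,2)] -> total=7

Answer: 7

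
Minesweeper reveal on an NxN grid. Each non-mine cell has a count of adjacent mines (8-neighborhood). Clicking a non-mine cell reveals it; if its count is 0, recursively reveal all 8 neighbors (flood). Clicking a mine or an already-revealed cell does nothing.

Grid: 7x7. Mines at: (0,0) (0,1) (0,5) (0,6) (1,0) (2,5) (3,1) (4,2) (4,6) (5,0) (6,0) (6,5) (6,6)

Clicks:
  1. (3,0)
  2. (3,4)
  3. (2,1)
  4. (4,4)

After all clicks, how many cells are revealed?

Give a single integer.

Answer: 11

Derivation:
Click 1 (3,0) count=1: revealed 1 new [(3,0)] -> total=1
Click 2 (3,4) count=1: revealed 1 new [(3,4)] -> total=2
Click 3 (2,1) count=2: revealed 1 new [(2,1)] -> total=3
Click 4 (4,4) count=0: revealed 8 new [(3,3) (3,5) (4,3) (4,4) (4,5) (5,3) (5,4) (5,5)] -> total=11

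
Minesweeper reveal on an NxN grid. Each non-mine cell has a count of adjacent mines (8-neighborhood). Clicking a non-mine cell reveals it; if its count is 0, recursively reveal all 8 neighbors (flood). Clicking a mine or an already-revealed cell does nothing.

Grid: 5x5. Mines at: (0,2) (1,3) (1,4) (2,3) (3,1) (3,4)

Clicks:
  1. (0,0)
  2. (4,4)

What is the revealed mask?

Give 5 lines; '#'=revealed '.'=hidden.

Click 1 (0,0) count=0: revealed 6 new [(0,0) (0,1) (1,0) (1,1) (2,0) (2,1)] -> total=6
Click 2 (4,4) count=1: revealed 1 new [(4,4)] -> total=7

Answer: ##...
##...
##...
.....
....#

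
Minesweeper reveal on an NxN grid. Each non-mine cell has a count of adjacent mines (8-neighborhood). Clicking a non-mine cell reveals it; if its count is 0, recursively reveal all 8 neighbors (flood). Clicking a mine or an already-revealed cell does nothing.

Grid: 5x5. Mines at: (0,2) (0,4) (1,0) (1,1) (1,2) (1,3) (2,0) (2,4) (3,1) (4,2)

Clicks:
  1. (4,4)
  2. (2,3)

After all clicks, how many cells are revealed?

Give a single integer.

Click 1 (4,4) count=0: revealed 4 new [(3,3) (3,4) (4,3) (4,4)] -> total=4
Click 2 (2,3) count=3: revealed 1 new [(2,3)] -> total=5

Answer: 5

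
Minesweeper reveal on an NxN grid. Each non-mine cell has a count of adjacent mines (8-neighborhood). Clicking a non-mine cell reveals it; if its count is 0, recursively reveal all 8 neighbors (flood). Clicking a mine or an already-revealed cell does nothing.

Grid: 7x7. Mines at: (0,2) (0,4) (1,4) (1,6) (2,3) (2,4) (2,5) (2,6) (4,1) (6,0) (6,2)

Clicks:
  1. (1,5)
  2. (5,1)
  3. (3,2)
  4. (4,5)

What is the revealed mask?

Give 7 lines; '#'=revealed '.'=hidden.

Answer: .......
.....#.
.......
..#####
..#####
.######
...####

Derivation:
Click 1 (1,5) count=6: revealed 1 new [(1,5)] -> total=1
Click 2 (5,1) count=3: revealed 1 new [(5,1)] -> total=2
Click 3 (3,2) count=2: revealed 1 new [(3,2)] -> total=3
Click 4 (4,5) count=0: revealed 18 new [(3,3) (3,4) (3,5) (3,6) (4,2) (4,3) (4,4) (4,5) (4,6) (5,2) (5,3) (5,4) (5,5) (5,6) (6,3) (6,4) (6,5) (6,6)] -> total=21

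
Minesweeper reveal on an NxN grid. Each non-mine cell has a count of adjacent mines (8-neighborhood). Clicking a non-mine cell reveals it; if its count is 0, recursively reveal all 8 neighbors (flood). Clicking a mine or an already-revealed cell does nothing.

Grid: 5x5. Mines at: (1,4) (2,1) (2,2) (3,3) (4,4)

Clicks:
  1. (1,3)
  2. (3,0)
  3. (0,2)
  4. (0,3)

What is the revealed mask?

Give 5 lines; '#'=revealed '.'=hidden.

Answer: ####.
####.
.....
#....
.....

Derivation:
Click 1 (1,3) count=2: revealed 1 new [(1,3)] -> total=1
Click 2 (3,0) count=1: revealed 1 new [(3,0)] -> total=2
Click 3 (0,2) count=0: revealed 7 new [(0,0) (0,1) (0,2) (0,3) (1,0) (1,1) (1,2)] -> total=9
Click 4 (0,3) count=1: revealed 0 new [(none)] -> total=9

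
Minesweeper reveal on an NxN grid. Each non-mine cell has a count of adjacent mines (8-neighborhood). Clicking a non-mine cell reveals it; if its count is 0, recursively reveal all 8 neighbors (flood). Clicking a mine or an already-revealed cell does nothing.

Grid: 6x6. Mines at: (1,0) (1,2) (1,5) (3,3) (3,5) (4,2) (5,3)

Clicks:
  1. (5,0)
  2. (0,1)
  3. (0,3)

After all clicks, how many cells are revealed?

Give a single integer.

Answer: 10

Derivation:
Click 1 (5,0) count=0: revealed 8 new [(2,0) (2,1) (3,0) (3,1) (4,0) (4,1) (5,0) (5,1)] -> total=8
Click 2 (0,1) count=2: revealed 1 new [(0,1)] -> total=9
Click 3 (0,3) count=1: revealed 1 new [(0,3)] -> total=10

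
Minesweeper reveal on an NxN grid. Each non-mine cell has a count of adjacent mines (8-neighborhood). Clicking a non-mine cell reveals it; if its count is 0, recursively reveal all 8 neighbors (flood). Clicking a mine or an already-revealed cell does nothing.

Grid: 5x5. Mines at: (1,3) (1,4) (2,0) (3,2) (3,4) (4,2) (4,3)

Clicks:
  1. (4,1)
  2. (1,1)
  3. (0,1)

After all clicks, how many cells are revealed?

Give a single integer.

Answer: 7

Derivation:
Click 1 (4,1) count=2: revealed 1 new [(4,1)] -> total=1
Click 2 (1,1) count=1: revealed 1 new [(1,1)] -> total=2
Click 3 (0,1) count=0: revealed 5 new [(0,0) (0,1) (0,2) (1,0) (1,2)] -> total=7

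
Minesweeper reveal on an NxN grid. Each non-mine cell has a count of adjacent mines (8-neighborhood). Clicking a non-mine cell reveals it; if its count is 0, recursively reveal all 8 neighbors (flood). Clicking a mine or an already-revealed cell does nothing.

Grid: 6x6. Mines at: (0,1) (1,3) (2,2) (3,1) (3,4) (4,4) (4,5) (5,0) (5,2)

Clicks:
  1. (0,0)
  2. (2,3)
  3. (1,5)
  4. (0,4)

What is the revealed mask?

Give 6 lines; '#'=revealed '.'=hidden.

Answer: #...##
....##
...###
......
......
......

Derivation:
Click 1 (0,0) count=1: revealed 1 new [(0,0)] -> total=1
Click 2 (2,3) count=3: revealed 1 new [(2,3)] -> total=2
Click 3 (1,5) count=0: revealed 6 new [(0,4) (0,5) (1,4) (1,5) (2,4) (2,5)] -> total=8
Click 4 (0,4) count=1: revealed 0 new [(none)] -> total=8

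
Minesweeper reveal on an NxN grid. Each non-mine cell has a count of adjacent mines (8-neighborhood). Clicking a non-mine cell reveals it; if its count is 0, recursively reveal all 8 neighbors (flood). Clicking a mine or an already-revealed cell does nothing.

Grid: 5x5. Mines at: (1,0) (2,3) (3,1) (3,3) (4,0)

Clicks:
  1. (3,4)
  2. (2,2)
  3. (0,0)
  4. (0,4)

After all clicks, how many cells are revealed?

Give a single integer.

Click 1 (3,4) count=2: revealed 1 new [(3,4)] -> total=1
Click 2 (2,2) count=3: revealed 1 new [(2,2)] -> total=2
Click 3 (0,0) count=1: revealed 1 new [(0,0)] -> total=3
Click 4 (0,4) count=0: revealed 8 new [(0,1) (0,2) (0,3) (0,4) (1,1) (1,2) (1,3) (1,4)] -> total=11

Answer: 11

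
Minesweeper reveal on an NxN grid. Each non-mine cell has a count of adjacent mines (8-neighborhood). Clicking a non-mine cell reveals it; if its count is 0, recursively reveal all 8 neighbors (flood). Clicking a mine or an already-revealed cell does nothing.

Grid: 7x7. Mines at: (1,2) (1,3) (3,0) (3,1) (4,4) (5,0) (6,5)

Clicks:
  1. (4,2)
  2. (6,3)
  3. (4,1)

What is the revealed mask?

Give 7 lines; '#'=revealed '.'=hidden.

Answer: .......
.......
.......
.......
.###...
.####..
.####..

Derivation:
Click 1 (4,2) count=1: revealed 1 new [(4,2)] -> total=1
Click 2 (6,3) count=0: revealed 10 new [(4,1) (4,3) (5,1) (5,2) (5,3) (5,4) (6,1) (6,2) (6,3) (6,4)] -> total=11
Click 3 (4,1) count=3: revealed 0 new [(none)] -> total=11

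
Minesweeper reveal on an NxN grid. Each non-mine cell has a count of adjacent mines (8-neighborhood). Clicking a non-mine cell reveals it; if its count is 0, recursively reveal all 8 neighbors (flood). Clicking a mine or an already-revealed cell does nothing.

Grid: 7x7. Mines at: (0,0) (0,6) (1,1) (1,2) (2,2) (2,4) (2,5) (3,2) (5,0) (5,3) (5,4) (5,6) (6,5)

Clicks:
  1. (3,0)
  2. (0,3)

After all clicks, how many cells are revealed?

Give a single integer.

Click 1 (3,0) count=0: revealed 6 new [(2,0) (2,1) (3,0) (3,1) (4,0) (4,1)] -> total=6
Click 2 (0,3) count=1: revealed 1 new [(0,3)] -> total=7

Answer: 7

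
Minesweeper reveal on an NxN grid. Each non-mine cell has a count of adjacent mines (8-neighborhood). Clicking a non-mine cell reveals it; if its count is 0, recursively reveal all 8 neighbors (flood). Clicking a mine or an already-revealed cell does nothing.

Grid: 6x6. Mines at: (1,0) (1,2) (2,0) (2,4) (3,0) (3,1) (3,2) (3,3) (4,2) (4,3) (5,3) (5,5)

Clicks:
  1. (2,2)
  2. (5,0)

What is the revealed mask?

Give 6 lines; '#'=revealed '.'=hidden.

Answer: ......
......
..#...
......
##....
##....

Derivation:
Click 1 (2,2) count=4: revealed 1 new [(2,2)] -> total=1
Click 2 (5,0) count=0: revealed 4 new [(4,0) (4,1) (5,0) (5,1)] -> total=5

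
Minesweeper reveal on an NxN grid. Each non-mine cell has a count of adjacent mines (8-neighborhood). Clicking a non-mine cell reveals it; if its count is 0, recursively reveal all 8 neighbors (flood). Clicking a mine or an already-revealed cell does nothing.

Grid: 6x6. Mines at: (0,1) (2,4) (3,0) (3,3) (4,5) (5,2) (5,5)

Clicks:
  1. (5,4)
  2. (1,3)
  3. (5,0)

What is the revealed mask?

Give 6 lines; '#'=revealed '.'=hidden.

Answer: ......
...#..
......
......
##....
##..#.

Derivation:
Click 1 (5,4) count=2: revealed 1 new [(5,4)] -> total=1
Click 2 (1,3) count=1: revealed 1 new [(1,3)] -> total=2
Click 3 (5,0) count=0: revealed 4 new [(4,0) (4,1) (5,0) (5,1)] -> total=6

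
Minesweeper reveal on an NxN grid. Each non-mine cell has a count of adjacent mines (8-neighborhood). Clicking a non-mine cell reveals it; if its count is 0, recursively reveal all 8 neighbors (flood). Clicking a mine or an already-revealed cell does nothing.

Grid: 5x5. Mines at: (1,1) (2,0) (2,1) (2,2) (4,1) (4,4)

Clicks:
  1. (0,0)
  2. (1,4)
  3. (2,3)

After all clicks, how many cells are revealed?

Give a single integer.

Answer: 11

Derivation:
Click 1 (0,0) count=1: revealed 1 new [(0,0)] -> total=1
Click 2 (1,4) count=0: revealed 10 new [(0,2) (0,3) (0,4) (1,2) (1,3) (1,4) (2,3) (2,4) (3,3) (3,4)] -> total=11
Click 3 (2,3) count=1: revealed 0 new [(none)] -> total=11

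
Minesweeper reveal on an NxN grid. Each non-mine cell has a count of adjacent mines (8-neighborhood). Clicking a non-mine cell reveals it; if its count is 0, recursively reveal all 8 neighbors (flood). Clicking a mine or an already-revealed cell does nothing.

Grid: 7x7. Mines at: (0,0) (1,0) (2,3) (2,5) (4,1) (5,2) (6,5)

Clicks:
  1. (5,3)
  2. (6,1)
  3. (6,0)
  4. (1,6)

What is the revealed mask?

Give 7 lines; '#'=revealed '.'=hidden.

Answer: .......
......#
.......
.......
.......
##.#...
##.....

Derivation:
Click 1 (5,3) count=1: revealed 1 new [(5,3)] -> total=1
Click 2 (6,1) count=1: revealed 1 new [(6,1)] -> total=2
Click 3 (6,0) count=0: revealed 3 new [(5,0) (5,1) (6,0)] -> total=5
Click 4 (1,6) count=1: revealed 1 new [(1,6)] -> total=6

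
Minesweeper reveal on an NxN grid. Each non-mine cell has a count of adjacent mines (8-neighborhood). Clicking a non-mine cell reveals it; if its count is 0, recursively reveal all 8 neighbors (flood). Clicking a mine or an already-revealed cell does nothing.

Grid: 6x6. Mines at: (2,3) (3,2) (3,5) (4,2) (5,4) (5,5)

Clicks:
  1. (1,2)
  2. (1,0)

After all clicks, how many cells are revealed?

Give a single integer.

Click 1 (1,2) count=1: revealed 1 new [(1,2)] -> total=1
Click 2 (1,0) count=0: revealed 22 new [(0,0) (0,1) (0,2) (0,3) (0,4) (0,5) (1,0) (1,1) (1,3) (1,4) (1,5) (2,0) (2,1) (2,2) (2,4) (2,5) (3,0) (3,1) (4,0) (4,1) (5,0) (5,1)] -> total=23

Answer: 23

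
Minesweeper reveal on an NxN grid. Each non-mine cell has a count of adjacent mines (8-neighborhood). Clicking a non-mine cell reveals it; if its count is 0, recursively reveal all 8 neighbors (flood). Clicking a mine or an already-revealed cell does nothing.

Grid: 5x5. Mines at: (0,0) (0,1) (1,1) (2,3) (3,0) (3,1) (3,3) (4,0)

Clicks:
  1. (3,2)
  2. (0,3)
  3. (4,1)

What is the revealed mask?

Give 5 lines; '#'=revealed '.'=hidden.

Answer: ..###
..###
.....
..#..
.#...

Derivation:
Click 1 (3,2) count=3: revealed 1 new [(3,2)] -> total=1
Click 2 (0,3) count=0: revealed 6 new [(0,2) (0,3) (0,4) (1,2) (1,3) (1,4)] -> total=7
Click 3 (4,1) count=3: revealed 1 new [(4,1)] -> total=8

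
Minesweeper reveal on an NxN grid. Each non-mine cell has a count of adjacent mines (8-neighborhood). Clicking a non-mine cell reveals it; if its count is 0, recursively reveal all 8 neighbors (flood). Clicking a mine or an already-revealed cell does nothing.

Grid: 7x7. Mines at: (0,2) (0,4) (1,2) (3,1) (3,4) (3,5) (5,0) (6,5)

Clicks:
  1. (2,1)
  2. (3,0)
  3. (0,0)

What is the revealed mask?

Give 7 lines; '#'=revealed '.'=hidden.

Click 1 (2,1) count=2: revealed 1 new [(2,1)] -> total=1
Click 2 (3,0) count=1: revealed 1 new [(3,0)] -> total=2
Click 3 (0,0) count=0: revealed 5 new [(0,0) (0,1) (1,0) (1,1) (2,0)] -> total=7

Answer: ##.....
##.....
##.....
#......
.......
.......
.......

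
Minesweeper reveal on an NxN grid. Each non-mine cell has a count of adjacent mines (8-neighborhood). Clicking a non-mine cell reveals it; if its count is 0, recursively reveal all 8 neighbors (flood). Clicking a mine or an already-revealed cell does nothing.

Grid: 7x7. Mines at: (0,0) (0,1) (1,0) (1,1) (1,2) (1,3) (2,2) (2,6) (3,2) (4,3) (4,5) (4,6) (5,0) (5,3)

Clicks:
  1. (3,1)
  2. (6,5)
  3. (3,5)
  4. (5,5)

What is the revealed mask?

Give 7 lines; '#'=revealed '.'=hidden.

Answer: .......
.......
.......
.#...#.
.......
....###
....###

Derivation:
Click 1 (3,1) count=2: revealed 1 new [(3,1)] -> total=1
Click 2 (6,5) count=0: revealed 6 new [(5,4) (5,5) (5,6) (6,4) (6,5) (6,6)] -> total=7
Click 3 (3,5) count=3: revealed 1 new [(3,5)] -> total=8
Click 4 (5,5) count=2: revealed 0 new [(none)] -> total=8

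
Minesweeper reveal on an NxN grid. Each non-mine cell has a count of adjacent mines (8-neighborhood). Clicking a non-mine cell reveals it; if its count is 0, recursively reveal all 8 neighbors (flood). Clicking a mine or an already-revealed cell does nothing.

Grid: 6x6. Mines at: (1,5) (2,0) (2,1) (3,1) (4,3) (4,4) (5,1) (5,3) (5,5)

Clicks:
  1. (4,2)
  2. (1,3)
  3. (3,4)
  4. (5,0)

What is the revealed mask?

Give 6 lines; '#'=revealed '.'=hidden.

Answer: #####.
#####.
..###.
..###.
..#...
#.....

Derivation:
Click 1 (4,2) count=4: revealed 1 new [(4,2)] -> total=1
Click 2 (1,3) count=0: revealed 16 new [(0,0) (0,1) (0,2) (0,3) (0,4) (1,0) (1,1) (1,2) (1,3) (1,4) (2,2) (2,3) (2,4) (3,2) (3,3) (3,4)] -> total=17
Click 3 (3,4) count=2: revealed 0 new [(none)] -> total=17
Click 4 (5,0) count=1: revealed 1 new [(5,0)] -> total=18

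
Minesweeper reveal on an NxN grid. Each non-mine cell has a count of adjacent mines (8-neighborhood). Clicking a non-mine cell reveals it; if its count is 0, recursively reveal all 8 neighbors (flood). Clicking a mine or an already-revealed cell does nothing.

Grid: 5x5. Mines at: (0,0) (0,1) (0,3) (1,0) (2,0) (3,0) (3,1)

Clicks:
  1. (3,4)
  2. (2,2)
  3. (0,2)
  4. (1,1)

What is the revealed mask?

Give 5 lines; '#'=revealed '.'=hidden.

Click 1 (3,4) count=0: revealed 12 new [(1,2) (1,3) (1,4) (2,2) (2,3) (2,4) (3,2) (3,3) (3,4) (4,2) (4,3) (4,4)] -> total=12
Click 2 (2,2) count=1: revealed 0 new [(none)] -> total=12
Click 3 (0,2) count=2: revealed 1 new [(0,2)] -> total=13
Click 4 (1,1) count=4: revealed 1 new [(1,1)] -> total=14

Answer: ..#..
.####
..###
..###
..###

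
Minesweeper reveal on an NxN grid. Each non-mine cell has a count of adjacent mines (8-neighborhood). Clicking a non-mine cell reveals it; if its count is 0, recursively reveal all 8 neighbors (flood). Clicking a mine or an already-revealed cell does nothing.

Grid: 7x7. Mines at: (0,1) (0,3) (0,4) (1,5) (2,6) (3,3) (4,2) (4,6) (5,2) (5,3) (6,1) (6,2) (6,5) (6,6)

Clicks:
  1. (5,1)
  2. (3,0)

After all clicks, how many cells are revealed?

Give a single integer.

Click 1 (5,1) count=4: revealed 1 new [(5,1)] -> total=1
Click 2 (3,0) count=0: revealed 12 new [(1,0) (1,1) (1,2) (2,0) (2,1) (2,2) (3,0) (3,1) (3,2) (4,0) (4,1) (5,0)] -> total=13

Answer: 13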